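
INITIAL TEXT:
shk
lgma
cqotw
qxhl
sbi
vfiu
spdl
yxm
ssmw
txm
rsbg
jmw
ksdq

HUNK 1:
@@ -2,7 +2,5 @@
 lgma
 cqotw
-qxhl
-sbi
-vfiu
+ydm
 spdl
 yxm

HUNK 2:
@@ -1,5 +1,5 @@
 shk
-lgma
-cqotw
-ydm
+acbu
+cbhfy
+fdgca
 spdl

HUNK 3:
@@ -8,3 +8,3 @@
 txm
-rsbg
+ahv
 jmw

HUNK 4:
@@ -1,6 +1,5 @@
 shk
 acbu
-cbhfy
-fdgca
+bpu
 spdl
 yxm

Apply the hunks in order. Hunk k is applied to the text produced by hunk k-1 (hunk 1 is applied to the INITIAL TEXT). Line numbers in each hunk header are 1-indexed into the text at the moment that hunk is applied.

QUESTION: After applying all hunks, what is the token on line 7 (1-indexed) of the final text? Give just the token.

Hunk 1: at line 2 remove [qxhl,sbi,vfiu] add [ydm] -> 11 lines: shk lgma cqotw ydm spdl yxm ssmw txm rsbg jmw ksdq
Hunk 2: at line 1 remove [lgma,cqotw,ydm] add [acbu,cbhfy,fdgca] -> 11 lines: shk acbu cbhfy fdgca spdl yxm ssmw txm rsbg jmw ksdq
Hunk 3: at line 8 remove [rsbg] add [ahv] -> 11 lines: shk acbu cbhfy fdgca spdl yxm ssmw txm ahv jmw ksdq
Hunk 4: at line 1 remove [cbhfy,fdgca] add [bpu] -> 10 lines: shk acbu bpu spdl yxm ssmw txm ahv jmw ksdq
Final line 7: txm

Answer: txm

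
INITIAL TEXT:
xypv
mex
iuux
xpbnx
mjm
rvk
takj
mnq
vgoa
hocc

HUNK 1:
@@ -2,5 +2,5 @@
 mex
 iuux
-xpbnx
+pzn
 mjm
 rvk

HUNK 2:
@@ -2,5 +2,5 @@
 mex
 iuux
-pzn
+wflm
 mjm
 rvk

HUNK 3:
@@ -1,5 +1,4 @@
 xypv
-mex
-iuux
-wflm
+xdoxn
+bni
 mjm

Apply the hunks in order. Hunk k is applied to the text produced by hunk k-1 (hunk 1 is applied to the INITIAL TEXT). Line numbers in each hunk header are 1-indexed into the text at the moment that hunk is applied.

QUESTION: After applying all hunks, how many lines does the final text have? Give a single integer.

Hunk 1: at line 2 remove [xpbnx] add [pzn] -> 10 lines: xypv mex iuux pzn mjm rvk takj mnq vgoa hocc
Hunk 2: at line 2 remove [pzn] add [wflm] -> 10 lines: xypv mex iuux wflm mjm rvk takj mnq vgoa hocc
Hunk 3: at line 1 remove [mex,iuux,wflm] add [xdoxn,bni] -> 9 lines: xypv xdoxn bni mjm rvk takj mnq vgoa hocc
Final line count: 9

Answer: 9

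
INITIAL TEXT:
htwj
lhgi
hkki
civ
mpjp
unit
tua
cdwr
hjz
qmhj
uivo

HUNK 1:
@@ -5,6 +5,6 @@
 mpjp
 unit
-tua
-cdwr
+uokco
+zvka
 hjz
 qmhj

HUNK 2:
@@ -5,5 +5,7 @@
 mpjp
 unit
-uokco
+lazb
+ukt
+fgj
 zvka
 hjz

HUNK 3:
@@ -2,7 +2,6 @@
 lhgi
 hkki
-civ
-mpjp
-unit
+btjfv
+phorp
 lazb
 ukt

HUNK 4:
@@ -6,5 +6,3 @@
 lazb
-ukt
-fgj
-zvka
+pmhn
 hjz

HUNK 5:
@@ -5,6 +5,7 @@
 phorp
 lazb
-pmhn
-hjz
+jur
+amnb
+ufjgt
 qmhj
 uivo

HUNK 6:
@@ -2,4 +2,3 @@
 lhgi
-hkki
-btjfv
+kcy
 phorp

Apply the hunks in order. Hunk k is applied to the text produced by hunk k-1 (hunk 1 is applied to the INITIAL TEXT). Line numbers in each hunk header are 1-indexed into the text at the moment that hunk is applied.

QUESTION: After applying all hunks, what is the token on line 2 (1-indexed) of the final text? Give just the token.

Answer: lhgi

Derivation:
Hunk 1: at line 5 remove [tua,cdwr] add [uokco,zvka] -> 11 lines: htwj lhgi hkki civ mpjp unit uokco zvka hjz qmhj uivo
Hunk 2: at line 5 remove [uokco] add [lazb,ukt,fgj] -> 13 lines: htwj lhgi hkki civ mpjp unit lazb ukt fgj zvka hjz qmhj uivo
Hunk 3: at line 2 remove [civ,mpjp,unit] add [btjfv,phorp] -> 12 lines: htwj lhgi hkki btjfv phorp lazb ukt fgj zvka hjz qmhj uivo
Hunk 4: at line 6 remove [ukt,fgj,zvka] add [pmhn] -> 10 lines: htwj lhgi hkki btjfv phorp lazb pmhn hjz qmhj uivo
Hunk 5: at line 5 remove [pmhn,hjz] add [jur,amnb,ufjgt] -> 11 lines: htwj lhgi hkki btjfv phorp lazb jur amnb ufjgt qmhj uivo
Hunk 6: at line 2 remove [hkki,btjfv] add [kcy] -> 10 lines: htwj lhgi kcy phorp lazb jur amnb ufjgt qmhj uivo
Final line 2: lhgi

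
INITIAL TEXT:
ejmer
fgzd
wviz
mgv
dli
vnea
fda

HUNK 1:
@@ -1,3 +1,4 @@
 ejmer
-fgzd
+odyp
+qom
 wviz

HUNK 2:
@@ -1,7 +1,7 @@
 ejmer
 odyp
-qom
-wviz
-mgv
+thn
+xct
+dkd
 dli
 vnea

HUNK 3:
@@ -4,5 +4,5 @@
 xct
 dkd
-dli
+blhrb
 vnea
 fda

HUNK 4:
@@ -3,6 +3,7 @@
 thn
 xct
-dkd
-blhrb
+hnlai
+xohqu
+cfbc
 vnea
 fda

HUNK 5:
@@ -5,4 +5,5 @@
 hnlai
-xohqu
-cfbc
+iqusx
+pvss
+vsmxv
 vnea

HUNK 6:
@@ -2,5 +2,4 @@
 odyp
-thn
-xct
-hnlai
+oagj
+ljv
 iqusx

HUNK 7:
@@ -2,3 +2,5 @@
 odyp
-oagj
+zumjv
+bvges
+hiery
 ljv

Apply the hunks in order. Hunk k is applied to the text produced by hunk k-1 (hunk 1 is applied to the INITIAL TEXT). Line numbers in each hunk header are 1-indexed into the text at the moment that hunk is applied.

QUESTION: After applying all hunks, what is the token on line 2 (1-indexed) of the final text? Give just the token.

Answer: odyp

Derivation:
Hunk 1: at line 1 remove [fgzd] add [odyp,qom] -> 8 lines: ejmer odyp qom wviz mgv dli vnea fda
Hunk 2: at line 1 remove [qom,wviz,mgv] add [thn,xct,dkd] -> 8 lines: ejmer odyp thn xct dkd dli vnea fda
Hunk 3: at line 4 remove [dli] add [blhrb] -> 8 lines: ejmer odyp thn xct dkd blhrb vnea fda
Hunk 4: at line 3 remove [dkd,blhrb] add [hnlai,xohqu,cfbc] -> 9 lines: ejmer odyp thn xct hnlai xohqu cfbc vnea fda
Hunk 5: at line 5 remove [xohqu,cfbc] add [iqusx,pvss,vsmxv] -> 10 lines: ejmer odyp thn xct hnlai iqusx pvss vsmxv vnea fda
Hunk 6: at line 2 remove [thn,xct,hnlai] add [oagj,ljv] -> 9 lines: ejmer odyp oagj ljv iqusx pvss vsmxv vnea fda
Hunk 7: at line 2 remove [oagj] add [zumjv,bvges,hiery] -> 11 lines: ejmer odyp zumjv bvges hiery ljv iqusx pvss vsmxv vnea fda
Final line 2: odyp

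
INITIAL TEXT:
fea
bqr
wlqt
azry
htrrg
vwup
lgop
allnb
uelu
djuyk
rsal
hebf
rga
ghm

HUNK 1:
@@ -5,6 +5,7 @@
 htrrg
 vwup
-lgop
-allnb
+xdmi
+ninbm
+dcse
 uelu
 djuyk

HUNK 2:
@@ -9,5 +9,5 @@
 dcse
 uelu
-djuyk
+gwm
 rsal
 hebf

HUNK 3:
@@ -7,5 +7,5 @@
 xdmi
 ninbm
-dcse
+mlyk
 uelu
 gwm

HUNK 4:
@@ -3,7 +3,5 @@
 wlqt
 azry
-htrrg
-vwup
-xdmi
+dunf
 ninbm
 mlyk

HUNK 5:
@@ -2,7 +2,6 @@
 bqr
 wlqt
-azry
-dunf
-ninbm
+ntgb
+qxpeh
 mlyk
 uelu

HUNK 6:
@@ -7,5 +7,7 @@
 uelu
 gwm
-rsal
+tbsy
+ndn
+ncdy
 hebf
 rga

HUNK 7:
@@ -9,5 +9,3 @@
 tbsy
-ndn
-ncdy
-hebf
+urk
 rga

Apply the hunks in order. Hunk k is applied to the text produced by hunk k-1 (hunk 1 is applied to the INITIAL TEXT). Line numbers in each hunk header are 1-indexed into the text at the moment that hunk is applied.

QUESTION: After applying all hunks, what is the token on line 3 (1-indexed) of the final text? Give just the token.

Hunk 1: at line 5 remove [lgop,allnb] add [xdmi,ninbm,dcse] -> 15 lines: fea bqr wlqt azry htrrg vwup xdmi ninbm dcse uelu djuyk rsal hebf rga ghm
Hunk 2: at line 9 remove [djuyk] add [gwm] -> 15 lines: fea bqr wlqt azry htrrg vwup xdmi ninbm dcse uelu gwm rsal hebf rga ghm
Hunk 3: at line 7 remove [dcse] add [mlyk] -> 15 lines: fea bqr wlqt azry htrrg vwup xdmi ninbm mlyk uelu gwm rsal hebf rga ghm
Hunk 4: at line 3 remove [htrrg,vwup,xdmi] add [dunf] -> 13 lines: fea bqr wlqt azry dunf ninbm mlyk uelu gwm rsal hebf rga ghm
Hunk 5: at line 2 remove [azry,dunf,ninbm] add [ntgb,qxpeh] -> 12 lines: fea bqr wlqt ntgb qxpeh mlyk uelu gwm rsal hebf rga ghm
Hunk 6: at line 7 remove [rsal] add [tbsy,ndn,ncdy] -> 14 lines: fea bqr wlqt ntgb qxpeh mlyk uelu gwm tbsy ndn ncdy hebf rga ghm
Hunk 7: at line 9 remove [ndn,ncdy,hebf] add [urk] -> 12 lines: fea bqr wlqt ntgb qxpeh mlyk uelu gwm tbsy urk rga ghm
Final line 3: wlqt

Answer: wlqt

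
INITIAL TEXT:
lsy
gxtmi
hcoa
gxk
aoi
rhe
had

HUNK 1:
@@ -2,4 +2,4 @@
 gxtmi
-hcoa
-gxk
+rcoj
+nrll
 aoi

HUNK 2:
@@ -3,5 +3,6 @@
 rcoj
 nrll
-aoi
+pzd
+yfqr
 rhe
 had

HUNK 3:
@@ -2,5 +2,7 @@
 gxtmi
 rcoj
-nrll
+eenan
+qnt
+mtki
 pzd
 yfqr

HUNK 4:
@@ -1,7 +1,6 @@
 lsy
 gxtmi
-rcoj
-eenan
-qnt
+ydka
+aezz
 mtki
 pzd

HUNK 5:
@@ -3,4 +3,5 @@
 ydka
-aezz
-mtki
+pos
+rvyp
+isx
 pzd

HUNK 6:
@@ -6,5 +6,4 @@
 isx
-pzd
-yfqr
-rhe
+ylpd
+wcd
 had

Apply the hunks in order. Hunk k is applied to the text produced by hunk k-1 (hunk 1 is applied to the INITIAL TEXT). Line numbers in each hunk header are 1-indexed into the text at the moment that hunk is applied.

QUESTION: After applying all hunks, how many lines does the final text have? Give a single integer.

Hunk 1: at line 2 remove [hcoa,gxk] add [rcoj,nrll] -> 7 lines: lsy gxtmi rcoj nrll aoi rhe had
Hunk 2: at line 3 remove [aoi] add [pzd,yfqr] -> 8 lines: lsy gxtmi rcoj nrll pzd yfqr rhe had
Hunk 3: at line 2 remove [nrll] add [eenan,qnt,mtki] -> 10 lines: lsy gxtmi rcoj eenan qnt mtki pzd yfqr rhe had
Hunk 4: at line 1 remove [rcoj,eenan,qnt] add [ydka,aezz] -> 9 lines: lsy gxtmi ydka aezz mtki pzd yfqr rhe had
Hunk 5: at line 3 remove [aezz,mtki] add [pos,rvyp,isx] -> 10 lines: lsy gxtmi ydka pos rvyp isx pzd yfqr rhe had
Hunk 6: at line 6 remove [pzd,yfqr,rhe] add [ylpd,wcd] -> 9 lines: lsy gxtmi ydka pos rvyp isx ylpd wcd had
Final line count: 9

Answer: 9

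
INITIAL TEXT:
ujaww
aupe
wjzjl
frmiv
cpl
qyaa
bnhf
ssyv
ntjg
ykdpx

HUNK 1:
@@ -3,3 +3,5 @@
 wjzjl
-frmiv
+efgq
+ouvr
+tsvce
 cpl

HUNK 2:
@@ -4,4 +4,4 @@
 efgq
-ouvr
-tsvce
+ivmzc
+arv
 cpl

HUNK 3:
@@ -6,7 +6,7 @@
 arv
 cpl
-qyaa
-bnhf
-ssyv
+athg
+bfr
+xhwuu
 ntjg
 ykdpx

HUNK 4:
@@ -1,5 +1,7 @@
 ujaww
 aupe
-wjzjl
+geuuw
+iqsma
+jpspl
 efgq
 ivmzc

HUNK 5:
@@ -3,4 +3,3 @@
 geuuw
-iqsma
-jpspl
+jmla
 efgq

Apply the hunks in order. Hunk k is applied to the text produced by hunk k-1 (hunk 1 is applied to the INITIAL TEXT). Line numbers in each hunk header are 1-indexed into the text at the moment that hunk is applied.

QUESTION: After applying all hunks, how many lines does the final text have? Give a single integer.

Hunk 1: at line 3 remove [frmiv] add [efgq,ouvr,tsvce] -> 12 lines: ujaww aupe wjzjl efgq ouvr tsvce cpl qyaa bnhf ssyv ntjg ykdpx
Hunk 2: at line 4 remove [ouvr,tsvce] add [ivmzc,arv] -> 12 lines: ujaww aupe wjzjl efgq ivmzc arv cpl qyaa bnhf ssyv ntjg ykdpx
Hunk 3: at line 6 remove [qyaa,bnhf,ssyv] add [athg,bfr,xhwuu] -> 12 lines: ujaww aupe wjzjl efgq ivmzc arv cpl athg bfr xhwuu ntjg ykdpx
Hunk 4: at line 1 remove [wjzjl] add [geuuw,iqsma,jpspl] -> 14 lines: ujaww aupe geuuw iqsma jpspl efgq ivmzc arv cpl athg bfr xhwuu ntjg ykdpx
Hunk 5: at line 3 remove [iqsma,jpspl] add [jmla] -> 13 lines: ujaww aupe geuuw jmla efgq ivmzc arv cpl athg bfr xhwuu ntjg ykdpx
Final line count: 13

Answer: 13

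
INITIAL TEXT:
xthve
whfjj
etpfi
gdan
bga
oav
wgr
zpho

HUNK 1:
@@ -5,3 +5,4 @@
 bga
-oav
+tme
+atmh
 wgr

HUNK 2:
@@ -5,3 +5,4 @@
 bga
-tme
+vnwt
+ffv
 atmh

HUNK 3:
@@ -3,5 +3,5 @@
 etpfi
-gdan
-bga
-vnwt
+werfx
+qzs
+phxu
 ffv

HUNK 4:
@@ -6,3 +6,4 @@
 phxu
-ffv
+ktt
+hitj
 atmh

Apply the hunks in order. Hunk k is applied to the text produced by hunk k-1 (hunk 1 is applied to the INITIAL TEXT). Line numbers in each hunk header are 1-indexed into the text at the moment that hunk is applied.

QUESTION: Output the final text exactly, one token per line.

Answer: xthve
whfjj
etpfi
werfx
qzs
phxu
ktt
hitj
atmh
wgr
zpho

Derivation:
Hunk 1: at line 5 remove [oav] add [tme,atmh] -> 9 lines: xthve whfjj etpfi gdan bga tme atmh wgr zpho
Hunk 2: at line 5 remove [tme] add [vnwt,ffv] -> 10 lines: xthve whfjj etpfi gdan bga vnwt ffv atmh wgr zpho
Hunk 3: at line 3 remove [gdan,bga,vnwt] add [werfx,qzs,phxu] -> 10 lines: xthve whfjj etpfi werfx qzs phxu ffv atmh wgr zpho
Hunk 4: at line 6 remove [ffv] add [ktt,hitj] -> 11 lines: xthve whfjj etpfi werfx qzs phxu ktt hitj atmh wgr zpho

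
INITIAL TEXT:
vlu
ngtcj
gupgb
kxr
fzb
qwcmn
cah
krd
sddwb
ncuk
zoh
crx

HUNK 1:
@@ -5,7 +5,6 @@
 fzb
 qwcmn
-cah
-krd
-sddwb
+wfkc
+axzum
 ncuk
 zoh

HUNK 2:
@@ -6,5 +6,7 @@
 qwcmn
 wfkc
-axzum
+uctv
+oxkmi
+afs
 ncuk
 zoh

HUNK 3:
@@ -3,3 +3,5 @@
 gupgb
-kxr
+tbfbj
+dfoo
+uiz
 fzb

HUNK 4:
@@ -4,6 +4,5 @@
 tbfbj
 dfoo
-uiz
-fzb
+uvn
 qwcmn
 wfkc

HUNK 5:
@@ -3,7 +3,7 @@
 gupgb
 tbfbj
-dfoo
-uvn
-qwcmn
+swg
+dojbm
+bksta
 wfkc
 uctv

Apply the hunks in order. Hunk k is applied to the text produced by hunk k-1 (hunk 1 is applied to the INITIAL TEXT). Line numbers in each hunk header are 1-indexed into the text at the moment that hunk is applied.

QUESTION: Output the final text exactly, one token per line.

Hunk 1: at line 5 remove [cah,krd,sddwb] add [wfkc,axzum] -> 11 lines: vlu ngtcj gupgb kxr fzb qwcmn wfkc axzum ncuk zoh crx
Hunk 2: at line 6 remove [axzum] add [uctv,oxkmi,afs] -> 13 lines: vlu ngtcj gupgb kxr fzb qwcmn wfkc uctv oxkmi afs ncuk zoh crx
Hunk 3: at line 3 remove [kxr] add [tbfbj,dfoo,uiz] -> 15 lines: vlu ngtcj gupgb tbfbj dfoo uiz fzb qwcmn wfkc uctv oxkmi afs ncuk zoh crx
Hunk 4: at line 4 remove [uiz,fzb] add [uvn] -> 14 lines: vlu ngtcj gupgb tbfbj dfoo uvn qwcmn wfkc uctv oxkmi afs ncuk zoh crx
Hunk 5: at line 3 remove [dfoo,uvn,qwcmn] add [swg,dojbm,bksta] -> 14 lines: vlu ngtcj gupgb tbfbj swg dojbm bksta wfkc uctv oxkmi afs ncuk zoh crx

Answer: vlu
ngtcj
gupgb
tbfbj
swg
dojbm
bksta
wfkc
uctv
oxkmi
afs
ncuk
zoh
crx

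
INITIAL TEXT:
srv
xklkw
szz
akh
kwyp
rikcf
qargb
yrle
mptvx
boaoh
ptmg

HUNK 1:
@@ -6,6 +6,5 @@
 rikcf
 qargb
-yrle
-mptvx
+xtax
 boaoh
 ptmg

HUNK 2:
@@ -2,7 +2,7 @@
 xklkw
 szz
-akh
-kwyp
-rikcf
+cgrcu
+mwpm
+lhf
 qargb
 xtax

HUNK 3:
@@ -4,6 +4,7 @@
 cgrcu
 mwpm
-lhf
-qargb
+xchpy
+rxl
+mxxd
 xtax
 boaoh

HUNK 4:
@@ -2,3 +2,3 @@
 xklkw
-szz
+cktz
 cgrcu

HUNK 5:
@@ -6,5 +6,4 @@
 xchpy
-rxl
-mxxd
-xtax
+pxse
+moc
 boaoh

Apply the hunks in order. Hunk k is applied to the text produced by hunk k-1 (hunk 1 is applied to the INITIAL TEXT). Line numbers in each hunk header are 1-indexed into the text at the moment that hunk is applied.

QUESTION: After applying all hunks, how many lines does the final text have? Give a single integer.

Answer: 10

Derivation:
Hunk 1: at line 6 remove [yrle,mptvx] add [xtax] -> 10 lines: srv xklkw szz akh kwyp rikcf qargb xtax boaoh ptmg
Hunk 2: at line 2 remove [akh,kwyp,rikcf] add [cgrcu,mwpm,lhf] -> 10 lines: srv xklkw szz cgrcu mwpm lhf qargb xtax boaoh ptmg
Hunk 3: at line 4 remove [lhf,qargb] add [xchpy,rxl,mxxd] -> 11 lines: srv xklkw szz cgrcu mwpm xchpy rxl mxxd xtax boaoh ptmg
Hunk 4: at line 2 remove [szz] add [cktz] -> 11 lines: srv xklkw cktz cgrcu mwpm xchpy rxl mxxd xtax boaoh ptmg
Hunk 5: at line 6 remove [rxl,mxxd,xtax] add [pxse,moc] -> 10 lines: srv xklkw cktz cgrcu mwpm xchpy pxse moc boaoh ptmg
Final line count: 10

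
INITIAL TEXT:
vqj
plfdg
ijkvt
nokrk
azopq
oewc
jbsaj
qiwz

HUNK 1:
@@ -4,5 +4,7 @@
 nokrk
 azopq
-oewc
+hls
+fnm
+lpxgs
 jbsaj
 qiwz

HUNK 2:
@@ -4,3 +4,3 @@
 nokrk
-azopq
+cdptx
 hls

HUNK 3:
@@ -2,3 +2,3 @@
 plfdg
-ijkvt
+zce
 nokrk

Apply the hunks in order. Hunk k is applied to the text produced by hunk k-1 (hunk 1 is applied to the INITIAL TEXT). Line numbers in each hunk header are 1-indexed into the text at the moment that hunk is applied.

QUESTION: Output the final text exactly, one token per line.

Hunk 1: at line 4 remove [oewc] add [hls,fnm,lpxgs] -> 10 lines: vqj plfdg ijkvt nokrk azopq hls fnm lpxgs jbsaj qiwz
Hunk 2: at line 4 remove [azopq] add [cdptx] -> 10 lines: vqj plfdg ijkvt nokrk cdptx hls fnm lpxgs jbsaj qiwz
Hunk 3: at line 2 remove [ijkvt] add [zce] -> 10 lines: vqj plfdg zce nokrk cdptx hls fnm lpxgs jbsaj qiwz

Answer: vqj
plfdg
zce
nokrk
cdptx
hls
fnm
lpxgs
jbsaj
qiwz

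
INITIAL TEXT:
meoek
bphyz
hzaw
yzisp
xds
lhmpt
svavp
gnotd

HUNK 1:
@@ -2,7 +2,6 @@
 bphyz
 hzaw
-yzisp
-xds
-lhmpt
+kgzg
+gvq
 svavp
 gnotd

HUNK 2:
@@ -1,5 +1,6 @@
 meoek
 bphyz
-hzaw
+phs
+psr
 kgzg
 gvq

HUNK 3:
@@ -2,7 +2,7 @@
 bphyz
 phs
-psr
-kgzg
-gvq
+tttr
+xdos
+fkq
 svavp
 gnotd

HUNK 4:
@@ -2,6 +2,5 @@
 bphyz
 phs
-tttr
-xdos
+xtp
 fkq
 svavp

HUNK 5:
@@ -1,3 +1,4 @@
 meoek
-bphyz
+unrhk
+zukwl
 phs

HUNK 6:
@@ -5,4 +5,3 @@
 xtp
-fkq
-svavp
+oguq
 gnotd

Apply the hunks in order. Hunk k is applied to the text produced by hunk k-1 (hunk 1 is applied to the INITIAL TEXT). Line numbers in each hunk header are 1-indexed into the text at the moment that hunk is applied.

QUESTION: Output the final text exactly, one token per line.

Answer: meoek
unrhk
zukwl
phs
xtp
oguq
gnotd

Derivation:
Hunk 1: at line 2 remove [yzisp,xds,lhmpt] add [kgzg,gvq] -> 7 lines: meoek bphyz hzaw kgzg gvq svavp gnotd
Hunk 2: at line 1 remove [hzaw] add [phs,psr] -> 8 lines: meoek bphyz phs psr kgzg gvq svavp gnotd
Hunk 3: at line 2 remove [psr,kgzg,gvq] add [tttr,xdos,fkq] -> 8 lines: meoek bphyz phs tttr xdos fkq svavp gnotd
Hunk 4: at line 2 remove [tttr,xdos] add [xtp] -> 7 lines: meoek bphyz phs xtp fkq svavp gnotd
Hunk 5: at line 1 remove [bphyz] add [unrhk,zukwl] -> 8 lines: meoek unrhk zukwl phs xtp fkq svavp gnotd
Hunk 6: at line 5 remove [fkq,svavp] add [oguq] -> 7 lines: meoek unrhk zukwl phs xtp oguq gnotd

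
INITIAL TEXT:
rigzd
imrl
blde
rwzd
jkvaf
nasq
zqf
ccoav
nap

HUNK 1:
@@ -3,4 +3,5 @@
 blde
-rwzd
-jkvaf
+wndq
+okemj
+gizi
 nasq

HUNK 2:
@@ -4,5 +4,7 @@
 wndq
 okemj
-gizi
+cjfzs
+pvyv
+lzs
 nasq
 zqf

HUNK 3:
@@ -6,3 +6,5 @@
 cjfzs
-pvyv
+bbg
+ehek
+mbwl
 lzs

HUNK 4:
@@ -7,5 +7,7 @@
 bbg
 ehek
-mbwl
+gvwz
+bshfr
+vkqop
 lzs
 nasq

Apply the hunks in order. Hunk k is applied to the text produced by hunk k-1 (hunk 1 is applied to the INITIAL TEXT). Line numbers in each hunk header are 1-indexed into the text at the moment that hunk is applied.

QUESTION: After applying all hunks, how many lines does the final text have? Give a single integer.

Hunk 1: at line 3 remove [rwzd,jkvaf] add [wndq,okemj,gizi] -> 10 lines: rigzd imrl blde wndq okemj gizi nasq zqf ccoav nap
Hunk 2: at line 4 remove [gizi] add [cjfzs,pvyv,lzs] -> 12 lines: rigzd imrl blde wndq okemj cjfzs pvyv lzs nasq zqf ccoav nap
Hunk 3: at line 6 remove [pvyv] add [bbg,ehek,mbwl] -> 14 lines: rigzd imrl blde wndq okemj cjfzs bbg ehek mbwl lzs nasq zqf ccoav nap
Hunk 4: at line 7 remove [mbwl] add [gvwz,bshfr,vkqop] -> 16 lines: rigzd imrl blde wndq okemj cjfzs bbg ehek gvwz bshfr vkqop lzs nasq zqf ccoav nap
Final line count: 16

Answer: 16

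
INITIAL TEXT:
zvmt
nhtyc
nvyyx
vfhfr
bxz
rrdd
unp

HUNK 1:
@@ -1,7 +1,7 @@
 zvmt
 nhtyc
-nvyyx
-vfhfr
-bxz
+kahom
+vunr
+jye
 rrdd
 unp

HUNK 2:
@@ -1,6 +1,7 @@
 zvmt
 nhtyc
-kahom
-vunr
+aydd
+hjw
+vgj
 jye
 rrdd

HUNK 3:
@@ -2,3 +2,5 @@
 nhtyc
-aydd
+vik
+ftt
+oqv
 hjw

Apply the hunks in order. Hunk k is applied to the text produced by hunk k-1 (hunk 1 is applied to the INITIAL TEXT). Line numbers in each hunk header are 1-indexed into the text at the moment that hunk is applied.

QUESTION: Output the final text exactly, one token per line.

Answer: zvmt
nhtyc
vik
ftt
oqv
hjw
vgj
jye
rrdd
unp

Derivation:
Hunk 1: at line 1 remove [nvyyx,vfhfr,bxz] add [kahom,vunr,jye] -> 7 lines: zvmt nhtyc kahom vunr jye rrdd unp
Hunk 2: at line 1 remove [kahom,vunr] add [aydd,hjw,vgj] -> 8 lines: zvmt nhtyc aydd hjw vgj jye rrdd unp
Hunk 3: at line 2 remove [aydd] add [vik,ftt,oqv] -> 10 lines: zvmt nhtyc vik ftt oqv hjw vgj jye rrdd unp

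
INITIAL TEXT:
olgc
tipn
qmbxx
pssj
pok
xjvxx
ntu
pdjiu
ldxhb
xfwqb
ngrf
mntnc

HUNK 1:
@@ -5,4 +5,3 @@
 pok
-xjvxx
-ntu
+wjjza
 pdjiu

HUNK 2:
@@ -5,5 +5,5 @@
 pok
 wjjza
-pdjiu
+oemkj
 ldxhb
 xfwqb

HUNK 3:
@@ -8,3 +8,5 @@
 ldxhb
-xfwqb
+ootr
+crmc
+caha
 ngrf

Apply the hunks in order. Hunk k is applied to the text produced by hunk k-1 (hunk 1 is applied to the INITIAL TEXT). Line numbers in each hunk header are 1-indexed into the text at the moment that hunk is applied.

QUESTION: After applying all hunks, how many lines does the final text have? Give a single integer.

Answer: 13

Derivation:
Hunk 1: at line 5 remove [xjvxx,ntu] add [wjjza] -> 11 lines: olgc tipn qmbxx pssj pok wjjza pdjiu ldxhb xfwqb ngrf mntnc
Hunk 2: at line 5 remove [pdjiu] add [oemkj] -> 11 lines: olgc tipn qmbxx pssj pok wjjza oemkj ldxhb xfwqb ngrf mntnc
Hunk 3: at line 8 remove [xfwqb] add [ootr,crmc,caha] -> 13 lines: olgc tipn qmbxx pssj pok wjjza oemkj ldxhb ootr crmc caha ngrf mntnc
Final line count: 13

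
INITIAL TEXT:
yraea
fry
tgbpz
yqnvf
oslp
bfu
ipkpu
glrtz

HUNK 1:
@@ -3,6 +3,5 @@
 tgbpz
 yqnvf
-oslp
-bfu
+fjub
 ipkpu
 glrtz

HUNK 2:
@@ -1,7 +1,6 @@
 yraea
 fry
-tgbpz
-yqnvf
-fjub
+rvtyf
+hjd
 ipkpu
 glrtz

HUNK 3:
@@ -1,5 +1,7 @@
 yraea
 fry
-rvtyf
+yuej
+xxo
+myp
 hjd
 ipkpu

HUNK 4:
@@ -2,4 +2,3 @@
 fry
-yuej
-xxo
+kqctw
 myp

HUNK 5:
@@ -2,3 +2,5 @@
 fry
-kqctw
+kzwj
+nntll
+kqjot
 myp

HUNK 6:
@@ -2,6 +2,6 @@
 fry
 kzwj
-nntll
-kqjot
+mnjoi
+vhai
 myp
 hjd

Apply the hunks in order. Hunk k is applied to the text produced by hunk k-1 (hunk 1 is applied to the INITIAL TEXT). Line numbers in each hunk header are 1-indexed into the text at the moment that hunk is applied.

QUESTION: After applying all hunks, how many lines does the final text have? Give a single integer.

Answer: 9

Derivation:
Hunk 1: at line 3 remove [oslp,bfu] add [fjub] -> 7 lines: yraea fry tgbpz yqnvf fjub ipkpu glrtz
Hunk 2: at line 1 remove [tgbpz,yqnvf,fjub] add [rvtyf,hjd] -> 6 lines: yraea fry rvtyf hjd ipkpu glrtz
Hunk 3: at line 1 remove [rvtyf] add [yuej,xxo,myp] -> 8 lines: yraea fry yuej xxo myp hjd ipkpu glrtz
Hunk 4: at line 2 remove [yuej,xxo] add [kqctw] -> 7 lines: yraea fry kqctw myp hjd ipkpu glrtz
Hunk 5: at line 2 remove [kqctw] add [kzwj,nntll,kqjot] -> 9 lines: yraea fry kzwj nntll kqjot myp hjd ipkpu glrtz
Hunk 6: at line 2 remove [nntll,kqjot] add [mnjoi,vhai] -> 9 lines: yraea fry kzwj mnjoi vhai myp hjd ipkpu glrtz
Final line count: 9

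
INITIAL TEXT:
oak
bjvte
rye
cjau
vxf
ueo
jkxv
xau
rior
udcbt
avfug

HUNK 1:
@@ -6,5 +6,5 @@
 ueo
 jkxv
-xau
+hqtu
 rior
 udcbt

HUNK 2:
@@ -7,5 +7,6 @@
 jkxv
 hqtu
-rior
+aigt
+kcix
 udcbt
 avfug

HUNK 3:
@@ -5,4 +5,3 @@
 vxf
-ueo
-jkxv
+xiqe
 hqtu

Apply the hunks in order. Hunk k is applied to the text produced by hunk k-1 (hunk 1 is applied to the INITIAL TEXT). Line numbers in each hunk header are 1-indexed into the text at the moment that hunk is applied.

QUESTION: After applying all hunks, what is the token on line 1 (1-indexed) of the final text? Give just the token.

Answer: oak

Derivation:
Hunk 1: at line 6 remove [xau] add [hqtu] -> 11 lines: oak bjvte rye cjau vxf ueo jkxv hqtu rior udcbt avfug
Hunk 2: at line 7 remove [rior] add [aigt,kcix] -> 12 lines: oak bjvte rye cjau vxf ueo jkxv hqtu aigt kcix udcbt avfug
Hunk 3: at line 5 remove [ueo,jkxv] add [xiqe] -> 11 lines: oak bjvte rye cjau vxf xiqe hqtu aigt kcix udcbt avfug
Final line 1: oak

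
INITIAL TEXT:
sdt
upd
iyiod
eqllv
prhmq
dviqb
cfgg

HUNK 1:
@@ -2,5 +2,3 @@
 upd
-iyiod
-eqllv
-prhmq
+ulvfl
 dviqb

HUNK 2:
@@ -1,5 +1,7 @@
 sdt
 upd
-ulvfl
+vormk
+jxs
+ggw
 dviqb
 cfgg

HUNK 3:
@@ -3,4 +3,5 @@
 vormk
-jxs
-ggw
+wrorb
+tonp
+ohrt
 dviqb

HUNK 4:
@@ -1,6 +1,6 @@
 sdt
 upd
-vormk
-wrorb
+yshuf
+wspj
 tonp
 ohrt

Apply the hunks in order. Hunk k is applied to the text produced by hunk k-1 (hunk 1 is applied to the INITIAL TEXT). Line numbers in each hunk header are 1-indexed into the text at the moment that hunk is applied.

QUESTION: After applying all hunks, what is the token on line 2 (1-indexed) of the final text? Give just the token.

Hunk 1: at line 2 remove [iyiod,eqllv,prhmq] add [ulvfl] -> 5 lines: sdt upd ulvfl dviqb cfgg
Hunk 2: at line 1 remove [ulvfl] add [vormk,jxs,ggw] -> 7 lines: sdt upd vormk jxs ggw dviqb cfgg
Hunk 3: at line 3 remove [jxs,ggw] add [wrorb,tonp,ohrt] -> 8 lines: sdt upd vormk wrorb tonp ohrt dviqb cfgg
Hunk 4: at line 1 remove [vormk,wrorb] add [yshuf,wspj] -> 8 lines: sdt upd yshuf wspj tonp ohrt dviqb cfgg
Final line 2: upd

Answer: upd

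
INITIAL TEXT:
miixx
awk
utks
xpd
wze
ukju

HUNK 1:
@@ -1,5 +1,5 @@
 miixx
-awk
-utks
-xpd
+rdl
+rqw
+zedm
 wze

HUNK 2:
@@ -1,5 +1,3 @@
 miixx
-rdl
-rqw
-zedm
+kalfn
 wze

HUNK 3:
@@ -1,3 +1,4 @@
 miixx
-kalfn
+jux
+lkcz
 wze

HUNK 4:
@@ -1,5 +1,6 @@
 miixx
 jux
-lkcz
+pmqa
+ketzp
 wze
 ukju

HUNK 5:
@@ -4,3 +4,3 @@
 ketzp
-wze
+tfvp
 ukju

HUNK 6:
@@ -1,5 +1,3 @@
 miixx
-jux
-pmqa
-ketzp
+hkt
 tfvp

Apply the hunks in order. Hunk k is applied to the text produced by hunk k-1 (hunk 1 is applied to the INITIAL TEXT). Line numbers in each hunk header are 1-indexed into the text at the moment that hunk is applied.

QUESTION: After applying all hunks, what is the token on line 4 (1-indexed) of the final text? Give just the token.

Hunk 1: at line 1 remove [awk,utks,xpd] add [rdl,rqw,zedm] -> 6 lines: miixx rdl rqw zedm wze ukju
Hunk 2: at line 1 remove [rdl,rqw,zedm] add [kalfn] -> 4 lines: miixx kalfn wze ukju
Hunk 3: at line 1 remove [kalfn] add [jux,lkcz] -> 5 lines: miixx jux lkcz wze ukju
Hunk 4: at line 1 remove [lkcz] add [pmqa,ketzp] -> 6 lines: miixx jux pmqa ketzp wze ukju
Hunk 5: at line 4 remove [wze] add [tfvp] -> 6 lines: miixx jux pmqa ketzp tfvp ukju
Hunk 6: at line 1 remove [jux,pmqa,ketzp] add [hkt] -> 4 lines: miixx hkt tfvp ukju
Final line 4: ukju

Answer: ukju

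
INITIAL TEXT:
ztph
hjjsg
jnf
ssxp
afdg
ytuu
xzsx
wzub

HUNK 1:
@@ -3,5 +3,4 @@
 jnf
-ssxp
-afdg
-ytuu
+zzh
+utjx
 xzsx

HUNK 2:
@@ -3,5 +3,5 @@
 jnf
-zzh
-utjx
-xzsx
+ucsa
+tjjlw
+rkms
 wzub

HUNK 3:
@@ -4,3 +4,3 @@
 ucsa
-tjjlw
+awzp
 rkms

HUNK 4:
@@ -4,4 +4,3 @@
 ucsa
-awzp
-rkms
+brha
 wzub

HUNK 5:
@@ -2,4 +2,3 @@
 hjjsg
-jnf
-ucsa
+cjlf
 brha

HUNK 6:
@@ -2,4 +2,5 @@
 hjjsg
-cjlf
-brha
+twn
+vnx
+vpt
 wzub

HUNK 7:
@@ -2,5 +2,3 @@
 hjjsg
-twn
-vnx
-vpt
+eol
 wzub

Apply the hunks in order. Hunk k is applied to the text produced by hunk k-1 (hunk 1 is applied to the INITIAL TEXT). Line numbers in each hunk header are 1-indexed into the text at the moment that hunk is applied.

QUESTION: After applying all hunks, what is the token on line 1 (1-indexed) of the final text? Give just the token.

Answer: ztph

Derivation:
Hunk 1: at line 3 remove [ssxp,afdg,ytuu] add [zzh,utjx] -> 7 lines: ztph hjjsg jnf zzh utjx xzsx wzub
Hunk 2: at line 3 remove [zzh,utjx,xzsx] add [ucsa,tjjlw,rkms] -> 7 lines: ztph hjjsg jnf ucsa tjjlw rkms wzub
Hunk 3: at line 4 remove [tjjlw] add [awzp] -> 7 lines: ztph hjjsg jnf ucsa awzp rkms wzub
Hunk 4: at line 4 remove [awzp,rkms] add [brha] -> 6 lines: ztph hjjsg jnf ucsa brha wzub
Hunk 5: at line 2 remove [jnf,ucsa] add [cjlf] -> 5 lines: ztph hjjsg cjlf brha wzub
Hunk 6: at line 2 remove [cjlf,brha] add [twn,vnx,vpt] -> 6 lines: ztph hjjsg twn vnx vpt wzub
Hunk 7: at line 2 remove [twn,vnx,vpt] add [eol] -> 4 lines: ztph hjjsg eol wzub
Final line 1: ztph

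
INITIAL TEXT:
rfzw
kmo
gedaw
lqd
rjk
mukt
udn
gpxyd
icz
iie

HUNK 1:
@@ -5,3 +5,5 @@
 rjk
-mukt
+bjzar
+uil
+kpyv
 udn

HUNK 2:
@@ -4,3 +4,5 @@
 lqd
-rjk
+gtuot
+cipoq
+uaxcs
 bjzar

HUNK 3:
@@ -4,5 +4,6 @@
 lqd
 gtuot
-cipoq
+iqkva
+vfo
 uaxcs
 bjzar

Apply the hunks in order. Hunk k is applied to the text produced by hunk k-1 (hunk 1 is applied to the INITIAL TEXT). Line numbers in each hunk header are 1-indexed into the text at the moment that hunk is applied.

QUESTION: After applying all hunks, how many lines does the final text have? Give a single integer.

Answer: 15

Derivation:
Hunk 1: at line 5 remove [mukt] add [bjzar,uil,kpyv] -> 12 lines: rfzw kmo gedaw lqd rjk bjzar uil kpyv udn gpxyd icz iie
Hunk 2: at line 4 remove [rjk] add [gtuot,cipoq,uaxcs] -> 14 lines: rfzw kmo gedaw lqd gtuot cipoq uaxcs bjzar uil kpyv udn gpxyd icz iie
Hunk 3: at line 4 remove [cipoq] add [iqkva,vfo] -> 15 lines: rfzw kmo gedaw lqd gtuot iqkva vfo uaxcs bjzar uil kpyv udn gpxyd icz iie
Final line count: 15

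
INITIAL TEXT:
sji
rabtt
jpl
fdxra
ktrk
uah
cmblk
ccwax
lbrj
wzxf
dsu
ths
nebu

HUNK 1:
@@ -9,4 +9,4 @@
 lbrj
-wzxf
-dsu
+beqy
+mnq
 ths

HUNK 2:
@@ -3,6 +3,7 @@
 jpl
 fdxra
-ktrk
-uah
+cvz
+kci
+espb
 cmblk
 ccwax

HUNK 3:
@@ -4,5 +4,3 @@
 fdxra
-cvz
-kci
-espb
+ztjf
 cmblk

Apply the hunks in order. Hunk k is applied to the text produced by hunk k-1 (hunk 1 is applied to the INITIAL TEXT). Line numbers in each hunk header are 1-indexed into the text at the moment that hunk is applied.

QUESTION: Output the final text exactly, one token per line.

Hunk 1: at line 9 remove [wzxf,dsu] add [beqy,mnq] -> 13 lines: sji rabtt jpl fdxra ktrk uah cmblk ccwax lbrj beqy mnq ths nebu
Hunk 2: at line 3 remove [ktrk,uah] add [cvz,kci,espb] -> 14 lines: sji rabtt jpl fdxra cvz kci espb cmblk ccwax lbrj beqy mnq ths nebu
Hunk 3: at line 4 remove [cvz,kci,espb] add [ztjf] -> 12 lines: sji rabtt jpl fdxra ztjf cmblk ccwax lbrj beqy mnq ths nebu

Answer: sji
rabtt
jpl
fdxra
ztjf
cmblk
ccwax
lbrj
beqy
mnq
ths
nebu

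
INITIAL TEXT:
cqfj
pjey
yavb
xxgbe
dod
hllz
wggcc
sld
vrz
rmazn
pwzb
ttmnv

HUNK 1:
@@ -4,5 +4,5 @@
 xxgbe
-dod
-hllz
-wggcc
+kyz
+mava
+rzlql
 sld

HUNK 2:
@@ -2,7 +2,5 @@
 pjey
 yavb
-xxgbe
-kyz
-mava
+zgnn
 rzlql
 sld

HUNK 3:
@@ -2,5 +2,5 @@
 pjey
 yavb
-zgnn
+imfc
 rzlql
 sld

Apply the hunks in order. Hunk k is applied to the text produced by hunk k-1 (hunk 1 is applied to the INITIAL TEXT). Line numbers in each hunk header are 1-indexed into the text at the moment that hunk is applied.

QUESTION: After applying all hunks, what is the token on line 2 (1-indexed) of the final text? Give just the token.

Hunk 1: at line 4 remove [dod,hllz,wggcc] add [kyz,mava,rzlql] -> 12 lines: cqfj pjey yavb xxgbe kyz mava rzlql sld vrz rmazn pwzb ttmnv
Hunk 2: at line 2 remove [xxgbe,kyz,mava] add [zgnn] -> 10 lines: cqfj pjey yavb zgnn rzlql sld vrz rmazn pwzb ttmnv
Hunk 3: at line 2 remove [zgnn] add [imfc] -> 10 lines: cqfj pjey yavb imfc rzlql sld vrz rmazn pwzb ttmnv
Final line 2: pjey

Answer: pjey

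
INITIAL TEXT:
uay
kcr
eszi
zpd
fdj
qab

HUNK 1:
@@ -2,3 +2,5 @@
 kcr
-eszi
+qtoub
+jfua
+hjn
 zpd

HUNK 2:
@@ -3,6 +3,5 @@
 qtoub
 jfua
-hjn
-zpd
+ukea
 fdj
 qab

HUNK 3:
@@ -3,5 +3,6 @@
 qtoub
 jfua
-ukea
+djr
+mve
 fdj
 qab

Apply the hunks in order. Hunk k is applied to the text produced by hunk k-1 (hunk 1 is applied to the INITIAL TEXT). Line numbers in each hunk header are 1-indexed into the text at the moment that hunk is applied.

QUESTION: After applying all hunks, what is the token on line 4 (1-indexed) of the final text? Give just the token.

Hunk 1: at line 2 remove [eszi] add [qtoub,jfua,hjn] -> 8 lines: uay kcr qtoub jfua hjn zpd fdj qab
Hunk 2: at line 3 remove [hjn,zpd] add [ukea] -> 7 lines: uay kcr qtoub jfua ukea fdj qab
Hunk 3: at line 3 remove [ukea] add [djr,mve] -> 8 lines: uay kcr qtoub jfua djr mve fdj qab
Final line 4: jfua

Answer: jfua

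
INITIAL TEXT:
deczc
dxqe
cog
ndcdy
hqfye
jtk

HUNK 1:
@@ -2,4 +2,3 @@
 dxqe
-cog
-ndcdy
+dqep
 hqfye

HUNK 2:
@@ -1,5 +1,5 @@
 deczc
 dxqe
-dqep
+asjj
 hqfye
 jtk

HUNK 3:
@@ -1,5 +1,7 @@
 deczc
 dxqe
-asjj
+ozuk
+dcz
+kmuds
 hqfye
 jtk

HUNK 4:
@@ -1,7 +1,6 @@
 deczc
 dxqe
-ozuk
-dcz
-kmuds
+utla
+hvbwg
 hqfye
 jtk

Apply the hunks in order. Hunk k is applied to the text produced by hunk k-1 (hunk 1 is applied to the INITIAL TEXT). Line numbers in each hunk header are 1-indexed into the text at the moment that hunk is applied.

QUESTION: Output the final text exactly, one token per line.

Answer: deczc
dxqe
utla
hvbwg
hqfye
jtk

Derivation:
Hunk 1: at line 2 remove [cog,ndcdy] add [dqep] -> 5 lines: deczc dxqe dqep hqfye jtk
Hunk 2: at line 1 remove [dqep] add [asjj] -> 5 lines: deczc dxqe asjj hqfye jtk
Hunk 3: at line 1 remove [asjj] add [ozuk,dcz,kmuds] -> 7 lines: deczc dxqe ozuk dcz kmuds hqfye jtk
Hunk 4: at line 1 remove [ozuk,dcz,kmuds] add [utla,hvbwg] -> 6 lines: deczc dxqe utla hvbwg hqfye jtk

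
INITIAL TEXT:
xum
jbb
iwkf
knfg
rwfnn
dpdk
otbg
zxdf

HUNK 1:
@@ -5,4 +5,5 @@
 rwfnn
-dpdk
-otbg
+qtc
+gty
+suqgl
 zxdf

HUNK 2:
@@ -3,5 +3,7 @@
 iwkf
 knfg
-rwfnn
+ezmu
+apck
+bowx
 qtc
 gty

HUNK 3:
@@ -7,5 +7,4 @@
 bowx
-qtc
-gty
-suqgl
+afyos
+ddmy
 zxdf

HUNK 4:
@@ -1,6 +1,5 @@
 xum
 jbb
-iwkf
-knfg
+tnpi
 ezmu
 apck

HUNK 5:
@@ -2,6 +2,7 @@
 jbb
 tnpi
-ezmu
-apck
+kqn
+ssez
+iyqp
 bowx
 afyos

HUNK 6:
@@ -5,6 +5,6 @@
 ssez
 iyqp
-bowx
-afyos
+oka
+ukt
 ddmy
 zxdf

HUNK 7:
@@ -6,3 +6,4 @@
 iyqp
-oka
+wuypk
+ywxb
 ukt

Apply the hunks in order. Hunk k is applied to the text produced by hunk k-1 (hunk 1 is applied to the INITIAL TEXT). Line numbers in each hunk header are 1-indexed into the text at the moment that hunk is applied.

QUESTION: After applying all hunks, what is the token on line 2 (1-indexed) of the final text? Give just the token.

Answer: jbb

Derivation:
Hunk 1: at line 5 remove [dpdk,otbg] add [qtc,gty,suqgl] -> 9 lines: xum jbb iwkf knfg rwfnn qtc gty suqgl zxdf
Hunk 2: at line 3 remove [rwfnn] add [ezmu,apck,bowx] -> 11 lines: xum jbb iwkf knfg ezmu apck bowx qtc gty suqgl zxdf
Hunk 3: at line 7 remove [qtc,gty,suqgl] add [afyos,ddmy] -> 10 lines: xum jbb iwkf knfg ezmu apck bowx afyos ddmy zxdf
Hunk 4: at line 1 remove [iwkf,knfg] add [tnpi] -> 9 lines: xum jbb tnpi ezmu apck bowx afyos ddmy zxdf
Hunk 5: at line 2 remove [ezmu,apck] add [kqn,ssez,iyqp] -> 10 lines: xum jbb tnpi kqn ssez iyqp bowx afyos ddmy zxdf
Hunk 6: at line 5 remove [bowx,afyos] add [oka,ukt] -> 10 lines: xum jbb tnpi kqn ssez iyqp oka ukt ddmy zxdf
Hunk 7: at line 6 remove [oka] add [wuypk,ywxb] -> 11 lines: xum jbb tnpi kqn ssez iyqp wuypk ywxb ukt ddmy zxdf
Final line 2: jbb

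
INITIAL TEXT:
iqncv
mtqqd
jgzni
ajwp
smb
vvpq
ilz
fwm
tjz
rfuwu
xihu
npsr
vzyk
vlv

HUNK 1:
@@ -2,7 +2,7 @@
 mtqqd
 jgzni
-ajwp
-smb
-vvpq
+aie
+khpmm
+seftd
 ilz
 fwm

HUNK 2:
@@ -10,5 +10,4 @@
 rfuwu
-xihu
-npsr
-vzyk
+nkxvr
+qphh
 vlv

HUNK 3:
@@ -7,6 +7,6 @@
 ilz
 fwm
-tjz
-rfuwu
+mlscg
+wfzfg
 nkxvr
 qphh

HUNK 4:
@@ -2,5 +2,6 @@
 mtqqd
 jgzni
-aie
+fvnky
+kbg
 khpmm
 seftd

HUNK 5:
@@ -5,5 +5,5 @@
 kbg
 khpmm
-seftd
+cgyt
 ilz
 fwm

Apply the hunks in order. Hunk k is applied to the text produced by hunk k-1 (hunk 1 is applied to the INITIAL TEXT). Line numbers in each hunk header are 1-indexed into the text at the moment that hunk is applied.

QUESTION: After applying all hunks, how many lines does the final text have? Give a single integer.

Answer: 14

Derivation:
Hunk 1: at line 2 remove [ajwp,smb,vvpq] add [aie,khpmm,seftd] -> 14 lines: iqncv mtqqd jgzni aie khpmm seftd ilz fwm tjz rfuwu xihu npsr vzyk vlv
Hunk 2: at line 10 remove [xihu,npsr,vzyk] add [nkxvr,qphh] -> 13 lines: iqncv mtqqd jgzni aie khpmm seftd ilz fwm tjz rfuwu nkxvr qphh vlv
Hunk 3: at line 7 remove [tjz,rfuwu] add [mlscg,wfzfg] -> 13 lines: iqncv mtqqd jgzni aie khpmm seftd ilz fwm mlscg wfzfg nkxvr qphh vlv
Hunk 4: at line 2 remove [aie] add [fvnky,kbg] -> 14 lines: iqncv mtqqd jgzni fvnky kbg khpmm seftd ilz fwm mlscg wfzfg nkxvr qphh vlv
Hunk 5: at line 5 remove [seftd] add [cgyt] -> 14 lines: iqncv mtqqd jgzni fvnky kbg khpmm cgyt ilz fwm mlscg wfzfg nkxvr qphh vlv
Final line count: 14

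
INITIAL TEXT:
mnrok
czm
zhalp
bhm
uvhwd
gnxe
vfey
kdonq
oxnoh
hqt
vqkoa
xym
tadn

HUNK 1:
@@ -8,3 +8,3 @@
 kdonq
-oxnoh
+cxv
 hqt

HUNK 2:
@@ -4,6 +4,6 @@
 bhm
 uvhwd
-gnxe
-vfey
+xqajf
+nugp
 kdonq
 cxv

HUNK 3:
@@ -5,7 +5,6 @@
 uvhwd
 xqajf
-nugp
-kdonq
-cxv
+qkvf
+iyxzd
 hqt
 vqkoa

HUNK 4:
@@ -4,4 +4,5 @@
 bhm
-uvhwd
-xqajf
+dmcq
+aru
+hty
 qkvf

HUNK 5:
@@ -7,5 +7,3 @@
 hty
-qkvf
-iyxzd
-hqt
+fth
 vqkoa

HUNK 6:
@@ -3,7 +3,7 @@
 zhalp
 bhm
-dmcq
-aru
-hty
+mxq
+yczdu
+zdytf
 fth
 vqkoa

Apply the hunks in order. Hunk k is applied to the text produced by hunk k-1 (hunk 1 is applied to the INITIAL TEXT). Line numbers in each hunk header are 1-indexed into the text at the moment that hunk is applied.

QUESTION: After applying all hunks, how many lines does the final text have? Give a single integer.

Hunk 1: at line 8 remove [oxnoh] add [cxv] -> 13 lines: mnrok czm zhalp bhm uvhwd gnxe vfey kdonq cxv hqt vqkoa xym tadn
Hunk 2: at line 4 remove [gnxe,vfey] add [xqajf,nugp] -> 13 lines: mnrok czm zhalp bhm uvhwd xqajf nugp kdonq cxv hqt vqkoa xym tadn
Hunk 3: at line 5 remove [nugp,kdonq,cxv] add [qkvf,iyxzd] -> 12 lines: mnrok czm zhalp bhm uvhwd xqajf qkvf iyxzd hqt vqkoa xym tadn
Hunk 4: at line 4 remove [uvhwd,xqajf] add [dmcq,aru,hty] -> 13 lines: mnrok czm zhalp bhm dmcq aru hty qkvf iyxzd hqt vqkoa xym tadn
Hunk 5: at line 7 remove [qkvf,iyxzd,hqt] add [fth] -> 11 lines: mnrok czm zhalp bhm dmcq aru hty fth vqkoa xym tadn
Hunk 6: at line 3 remove [dmcq,aru,hty] add [mxq,yczdu,zdytf] -> 11 lines: mnrok czm zhalp bhm mxq yczdu zdytf fth vqkoa xym tadn
Final line count: 11

Answer: 11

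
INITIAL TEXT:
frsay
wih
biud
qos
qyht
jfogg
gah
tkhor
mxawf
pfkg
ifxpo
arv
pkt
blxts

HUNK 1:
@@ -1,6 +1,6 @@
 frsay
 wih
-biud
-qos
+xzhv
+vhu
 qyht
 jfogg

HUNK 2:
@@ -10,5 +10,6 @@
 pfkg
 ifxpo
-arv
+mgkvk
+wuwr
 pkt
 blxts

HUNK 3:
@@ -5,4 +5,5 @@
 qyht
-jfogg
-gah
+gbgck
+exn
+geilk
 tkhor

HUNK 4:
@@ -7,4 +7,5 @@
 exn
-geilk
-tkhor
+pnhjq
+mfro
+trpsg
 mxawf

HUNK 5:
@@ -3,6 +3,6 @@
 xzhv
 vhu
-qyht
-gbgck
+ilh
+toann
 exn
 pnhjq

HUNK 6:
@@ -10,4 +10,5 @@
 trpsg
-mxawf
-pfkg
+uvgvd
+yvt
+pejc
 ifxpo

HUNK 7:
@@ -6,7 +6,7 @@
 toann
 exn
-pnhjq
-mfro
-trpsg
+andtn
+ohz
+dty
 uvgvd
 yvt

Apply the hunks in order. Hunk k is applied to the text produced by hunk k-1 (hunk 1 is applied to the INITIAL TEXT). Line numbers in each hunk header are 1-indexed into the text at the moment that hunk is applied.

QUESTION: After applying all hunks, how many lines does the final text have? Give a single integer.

Hunk 1: at line 1 remove [biud,qos] add [xzhv,vhu] -> 14 lines: frsay wih xzhv vhu qyht jfogg gah tkhor mxawf pfkg ifxpo arv pkt blxts
Hunk 2: at line 10 remove [arv] add [mgkvk,wuwr] -> 15 lines: frsay wih xzhv vhu qyht jfogg gah tkhor mxawf pfkg ifxpo mgkvk wuwr pkt blxts
Hunk 3: at line 5 remove [jfogg,gah] add [gbgck,exn,geilk] -> 16 lines: frsay wih xzhv vhu qyht gbgck exn geilk tkhor mxawf pfkg ifxpo mgkvk wuwr pkt blxts
Hunk 4: at line 7 remove [geilk,tkhor] add [pnhjq,mfro,trpsg] -> 17 lines: frsay wih xzhv vhu qyht gbgck exn pnhjq mfro trpsg mxawf pfkg ifxpo mgkvk wuwr pkt blxts
Hunk 5: at line 3 remove [qyht,gbgck] add [ilh,toann] -> 17 lines: frsay wih xzhv vhu ilh toann exn pnhjq mfro trpsg mxawf pfkg ifxpo mgkvk wuwr pkt blxts
Hunk 6: at line 10 remove [mxawf,pfkg] add [uvgvd,yvt,pejc] -> 18 lines: frsay wih xzhv vhu ilh toann exn pnhjq mfro trpsg uvgvd yvt pejc ifxpo mgkvk wuwr pkt blxts
Hunk 7: at line 6 remove [pnhjq,mfro,trpsg] add [andtn,ohz,dty] -> 18 lines: frsay wih xzhv vhu ilh toann exn andtn ohz dty uvgvd yvt pejc ifxpo mgkvk wuwr pkt blxts
Final line count: 18

Answer: 18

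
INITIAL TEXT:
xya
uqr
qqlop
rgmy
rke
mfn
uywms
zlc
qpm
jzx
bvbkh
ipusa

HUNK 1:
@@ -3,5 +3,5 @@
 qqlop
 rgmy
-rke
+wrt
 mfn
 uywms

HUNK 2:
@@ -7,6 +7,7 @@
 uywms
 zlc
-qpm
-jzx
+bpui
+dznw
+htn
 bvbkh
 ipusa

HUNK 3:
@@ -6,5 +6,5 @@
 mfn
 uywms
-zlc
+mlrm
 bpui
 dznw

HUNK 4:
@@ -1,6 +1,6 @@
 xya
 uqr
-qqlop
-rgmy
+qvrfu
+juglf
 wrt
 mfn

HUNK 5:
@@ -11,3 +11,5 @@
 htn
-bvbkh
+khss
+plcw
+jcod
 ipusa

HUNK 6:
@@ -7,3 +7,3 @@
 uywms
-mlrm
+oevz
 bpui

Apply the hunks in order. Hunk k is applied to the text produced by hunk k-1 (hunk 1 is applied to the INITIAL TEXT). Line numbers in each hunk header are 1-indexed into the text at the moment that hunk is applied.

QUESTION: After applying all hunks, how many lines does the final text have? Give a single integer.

Hunk 1: at line 3 remove [rke] add [wrt] -> 12 lines: xya uqr qqlop rgmy wrt mfn uywms zlc qpm jzx bvbkh ipusa
Hunk 2: at line 7 remove [qpm,jzx] add [bpui,dznw,htn] -> 13 lines: xya uqr qqlop rgmy wrt mfn uywms zlc bpui dznw htn bvbkh ipusa
Hunk 3: at line 6 remove [zlc] add [mlrm] -> 13 lines: xya uqr qqlop rgmy wrt mfn uywms mlrm bpui dznw htn bvbkh ipusa
Hunk 4: at line 1 remove [qqlop,rgmy] add [qvrfu,juglf] -> 13 lines: xya uqr qvrfu juglf wrt mfn uywms mlrm bpui dznw htn bvbkh ipusa
Hunk 5: at line 11 remove [bvbkh] add [khss,plcw,jcod] -> 15 lines: xya uqr qvrfu juglf wrt mfn uywms mlrm bpui dznw htn khss plcw jcod ipusa
Hunk 6: at line 7 remove [mlrm] add [oevz] -> 15 lines: xya uqr qvrfu juglf wrt mfn uywms oevz bpui dznw htn khss plcw jcod ipusa
Final line count: 15

Answer: 15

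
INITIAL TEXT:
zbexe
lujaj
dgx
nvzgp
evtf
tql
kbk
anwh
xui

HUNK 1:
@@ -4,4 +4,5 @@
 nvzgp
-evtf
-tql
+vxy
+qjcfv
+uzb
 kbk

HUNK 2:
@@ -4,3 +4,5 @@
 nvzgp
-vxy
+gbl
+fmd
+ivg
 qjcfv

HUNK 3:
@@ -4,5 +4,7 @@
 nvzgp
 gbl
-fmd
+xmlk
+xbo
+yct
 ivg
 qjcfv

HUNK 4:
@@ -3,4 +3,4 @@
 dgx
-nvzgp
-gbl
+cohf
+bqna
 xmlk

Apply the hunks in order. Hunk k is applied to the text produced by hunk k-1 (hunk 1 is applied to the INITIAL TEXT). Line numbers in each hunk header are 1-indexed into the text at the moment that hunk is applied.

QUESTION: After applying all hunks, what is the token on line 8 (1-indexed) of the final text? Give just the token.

Hunk 1: at line 4 remove [evtf,tql] add [vxy,qjcfv,uzb] -> 10 lines: zbexe lujaj dgx nvzgp vxy qjcfv uzb kbk anwh xui
Hunk 2: at line 4 remove [vxy] add [gbl,fmd,ivg] -> 12 lines: zbexe lujaj dgx nvzgp gbl fmd ivg qjcfv uzb kbk anwh xui
Hunk 3: at line 4 remove [fmd] add [xmlk,xbo,yct] -> 14 lines: zbexe lujaj dgx nvzgp gbl xmlk xbo yct ivg qjcfv uzb kbk anwh xui
Hunk 4: at line 3 remove [nvzgp,gbl] add [cohf,bqna] -> 14 lines: zbexe lujaj dgx cohf bqna xmlk xbo yct ivg qjcfv uzb kbk anwh xui
Final line 8: yct

Answer: yct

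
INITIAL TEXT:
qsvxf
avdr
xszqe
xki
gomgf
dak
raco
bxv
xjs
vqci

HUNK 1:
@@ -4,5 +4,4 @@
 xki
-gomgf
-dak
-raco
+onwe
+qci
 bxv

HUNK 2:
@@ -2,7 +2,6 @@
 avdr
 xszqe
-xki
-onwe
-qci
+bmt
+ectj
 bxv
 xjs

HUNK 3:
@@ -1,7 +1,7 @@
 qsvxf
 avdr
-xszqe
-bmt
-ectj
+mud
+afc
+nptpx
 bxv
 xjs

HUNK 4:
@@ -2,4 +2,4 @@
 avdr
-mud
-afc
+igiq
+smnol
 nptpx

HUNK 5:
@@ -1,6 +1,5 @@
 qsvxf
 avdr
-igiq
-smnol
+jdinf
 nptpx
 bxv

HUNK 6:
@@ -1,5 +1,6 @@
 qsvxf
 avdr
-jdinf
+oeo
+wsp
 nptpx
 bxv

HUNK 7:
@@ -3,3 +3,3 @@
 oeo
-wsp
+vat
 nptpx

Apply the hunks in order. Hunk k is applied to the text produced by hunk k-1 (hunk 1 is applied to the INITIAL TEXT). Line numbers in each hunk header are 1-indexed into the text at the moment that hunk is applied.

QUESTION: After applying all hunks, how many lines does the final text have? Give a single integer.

Answer: 8

Derivation:
Hunk 1: at line 4 remove [gomgf,dak,raco] add [onwe,qci] -> 9 lines: qsvxf avdr xszqe xki onwe qci bxv xjs vqci
Hunk 2: at line 2 remove [xki,onwe,qci] add [bmt,ectj] -> 8 lines: qsvxf avdr xszqe bmt ectj bxv xjs vqci
Hunk 3: at line 1 remove [xszqe,bmt,ectj] add [mud,afc,nptpx] -> 8 lines: qsvxf avdr mud afc nptpx bxv xjs vqci
Hunk 4: at line 2 remove [mud,afc] add [igiq,smnol] -> 8 lines: qsvxf avdr igiq smnol nptpx bxv xjs vqci
Hunk 5: at line 1 remove [igiq,smnol] add [jdinf] -> 7 lines: qsvxf avdr jdinf nptpx bxv xjs vqci
Hunk 6: at line 1 remove [jdinf] add [oeo,wsp] -> 8 lines: qsvxf avdr oeo wsp nptpx bxv xjs vqci
Hunk 7: at line 3 remove [wsp] add [vat] -> 8 lines: qsvxf avdr oeo vat nptpx bxv xjs vqci
Final line count: 8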